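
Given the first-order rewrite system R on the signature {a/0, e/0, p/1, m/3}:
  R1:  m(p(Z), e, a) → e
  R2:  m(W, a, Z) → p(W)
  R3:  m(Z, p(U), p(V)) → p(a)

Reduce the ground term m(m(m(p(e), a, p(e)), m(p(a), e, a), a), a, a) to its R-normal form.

p(e)

1. m(m(m(p(e), a, p(e)), m(p(a), e, a), a), a, a)  →  p(m(m(p(e), a, p(e)), m(p(a), e, a), a))   [R2 at ε]
2. p(m(m(p(e), a, p(e)), m(p(a), e, a), a))  →  p(m(p(p(e)), m(p(a), e, a), a))   [R2 at 1.1]
3. p(m(p(p(e)), m(p(a), e, a), a))  →  p(m(p(p(e)), e, a))   [R1 at 1.2]
4. p(m(p(p(e)), e, a))  →  p(e)   [R1 at 1]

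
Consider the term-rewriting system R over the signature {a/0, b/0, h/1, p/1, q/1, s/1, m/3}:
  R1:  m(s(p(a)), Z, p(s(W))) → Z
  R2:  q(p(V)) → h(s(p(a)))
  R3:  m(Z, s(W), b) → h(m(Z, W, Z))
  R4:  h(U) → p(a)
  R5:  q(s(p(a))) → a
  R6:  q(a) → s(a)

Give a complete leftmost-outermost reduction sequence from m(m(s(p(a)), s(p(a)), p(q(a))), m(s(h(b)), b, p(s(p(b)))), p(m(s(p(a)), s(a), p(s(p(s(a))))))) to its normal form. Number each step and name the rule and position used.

b

1. m(m(s(p(a)), s(p(a)), p(q(a))), m(s(h(b)), b, p(s(p(b)))), p(m(s(p(a)), s(a), p(s(p(s(a)))))))  →  m(m(s(p(a)), s(p(a)), p(s(a))), m(s(h(b)), b, p(s(p(b)))), p(m(s(p(a)), s(a), p(s(p(s(a)))))))   [R6 at 1.3.1]
2. m(m(s(p(a)), s(p(a)), p(s(a))), m(s(h(b)), b, p(s(p(b)))), p(m(s(p(a)), s(a), p(s(p(s(a)))))))  →  m(s(p(a)), m(s(h(b)), b, p(s(p(b)))), p(m(s(p(a)), s(a), p(s(p(s(a)))))))   [R1 at 1]
3. m(s(p(a)), m(s(h(b)), b, p(s(p(b)))), p(m(s(p(a)), s(a), p(s(p(s(a)))))))  →  m(s(p(a)), m(s(p(a)), b, p(s(p(b)))), p(m(s(p(a)), s(a), p(s(p(s(a)))))))   [R4 at 2.1.1]
4. m(s(p(a)), m(s(p(a)), b, p(s(p(b)))), p(m(s(p(a)), s(a), p(s(p(s(a)))))))  →  m(s(p(a)), b, p(m(s(p(a)), s(a), p(s(p(s(a)))))))   [R1 at 2]
5. m(s(p(a)), b, p(m(s(p(a)), s(a), p(s(p(s(a)))))))  →  m(s(p(a)), b, p(s(a)))   [R1 at 3.1]
6. m(s(p(a)), b, p(s(a)))  →  b   [R1 at ε]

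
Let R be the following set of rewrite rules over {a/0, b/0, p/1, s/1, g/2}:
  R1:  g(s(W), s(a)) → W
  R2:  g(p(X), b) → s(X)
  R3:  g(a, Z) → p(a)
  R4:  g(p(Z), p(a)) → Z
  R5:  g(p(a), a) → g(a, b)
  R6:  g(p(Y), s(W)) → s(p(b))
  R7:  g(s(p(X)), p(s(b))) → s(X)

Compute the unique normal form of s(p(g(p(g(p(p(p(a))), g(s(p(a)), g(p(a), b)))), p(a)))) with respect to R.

1. s(p(g(p(g(p(p(p(a))), g(s(p(a)), g(p(a), b)))), p(a))))  →  s(p(g(p(p(p(a))), g(s(p(a)), g(p(a), b)))))   [R4 at 1.1]
2. s(p(g(p(p(p(a))), g(s(p(a)), g(p(a), b)))))  →  s(p(g(p(p(p(a))), g(s(p(a)), s(a)))))   [R2 at 1.1.2.2]
3. s(p(g(p(p(p(a))), g(s(p(a)), s(a)))))  →  s(p(g(p(p(p(a))), p(a))))   [R1 at 1.1.2]
4. s(p(g(p(p(p(a))), p(a))))  →  s(p(p(p(a))))   [R4 at 1.1]

s(p(p(p(a))))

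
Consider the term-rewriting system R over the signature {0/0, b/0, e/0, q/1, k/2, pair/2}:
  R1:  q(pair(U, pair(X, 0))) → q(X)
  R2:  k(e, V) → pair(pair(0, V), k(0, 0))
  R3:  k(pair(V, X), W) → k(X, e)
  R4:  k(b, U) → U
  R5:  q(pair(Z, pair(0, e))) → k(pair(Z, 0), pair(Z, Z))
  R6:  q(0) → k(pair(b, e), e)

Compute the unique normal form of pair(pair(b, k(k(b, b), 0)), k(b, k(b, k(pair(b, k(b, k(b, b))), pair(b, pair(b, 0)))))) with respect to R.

1. pair(pair(b, k(k(b, b), 0)), k(b, k(b, k(pair(b, k(b, k(b, b))), pair(b, pair(b, 0))))))  →  pair(pair(b, k(b, 0)), k(b, k(b, k(pair(b, k(b, k(b, b))), pair(b, pair(b, 0))))))   [R4 at 1.2.1]
2. pair(pair(b, k(b, 0)), k(b, k(b, k(pair(b, k(b, k(b, b))), pair(b, pair(b, 0))))))  →  pair(pair(b, 0), k(b, k(b, k(pair(b, k(b, k(b, b))), pair(b, pair(b, 0))))))   [R4 at 1.2]
3. pair(pair(b, 0), k(b, k(b, k(pair(b, k(b, k(b, b))), pair(b, pair(b, 0))))))  →  pair(pair(b, 0), k(b, k(pair(b, k(b, k(b, b))), pair(b, pair(b, 0)))))   [R4 at 2]
4. pair(pair(b, 0), k(b, k(pair(b, k(b, k(b, b))), pair(b, pair(b, 0)))))  →  pair(pair(b, 0), k(pair(b, k(b, k(b, b))), pair(b, pair(b, 0))))   [R4 at 2]
5. pair(pair(b, 0), k(pair(b, k(b, k(b, b))), pair(b, pair(b, 0))))  →  pair(pair(b, 0), k(k(b, k(b, b)), e))   [R3 at 2]
6. pair(pair(b, 0), k(k(b, k(b, b)), e))  →  pair(pair(b, 0), k(k(b, b), e))   [R4 at 2.1]
7. pair(pair(b, 0), k(k(b, b), e))  →  pair(pair(b, 0), k(b, e))   [R4 at 2.1]
8. pair(pair(b, 0), k(b, e))  →  pair(pair(b, 0), e)   [R4 at 2]

pair(pair(b, 0), e)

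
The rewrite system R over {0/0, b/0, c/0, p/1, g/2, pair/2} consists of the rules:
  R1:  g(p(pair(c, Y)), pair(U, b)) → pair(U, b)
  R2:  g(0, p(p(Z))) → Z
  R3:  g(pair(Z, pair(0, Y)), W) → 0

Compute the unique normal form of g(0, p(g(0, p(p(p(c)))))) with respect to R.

1. g(0, p(g(0, p(p(p(c))))))  →  g(0, p(p(c)))   [R2 at 2.1]
2. g(0, p(p(c)))  →  c   [R2 at ε]

c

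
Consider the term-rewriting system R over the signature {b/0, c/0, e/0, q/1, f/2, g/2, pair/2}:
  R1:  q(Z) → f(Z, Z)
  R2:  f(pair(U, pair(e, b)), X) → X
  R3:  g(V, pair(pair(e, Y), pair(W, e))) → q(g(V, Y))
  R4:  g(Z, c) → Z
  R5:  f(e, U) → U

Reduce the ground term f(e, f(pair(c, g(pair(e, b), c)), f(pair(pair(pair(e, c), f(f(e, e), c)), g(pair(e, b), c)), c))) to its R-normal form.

c

1. f(e, f(pair(c, g(pair(e, b), c)), f(pair(pair(pair(e, c), f(f(e, e), c)), g(pair(e, b), c)), c)))  →  f(pair(c, g(pair(e, b), c)), f(pair(pair(pair(e, c), f(f(e, e), c)), g(pair(e, b), c)), c))   [R5 at ε]
2. f(pair(c, g(pair(e, b), c)), f(pair(pair(pair(e, c), f(f(e, e), c)), g(pair(e, b), c)), c))  →  f(pair(c, pair(e, b)), f(pair(pair(pair(e, c), f(f(e, e), c)), g(pair(e, b), c)), c))   [R4 at 1.2]
3. f(pair(c, pair(e, b)), f(pair(pair(pair(e, c), f(f(e, e), c)), g(pair(e, b), c)), c))  →  f(pair(pair(pair(e, c), f(f(e, e), c)), g(pair(e, b), c)), c)   [R2 at ε]
4. f(pair(pair(pair(e, c), f(f(e, e), c)), g(pair(e, b), c)), c)  →  f(pair(pair(pair(e, c), f(e, c)), g(pair(e, b), c)), c)   [R5 at 1.1.2.1]
5. f(pair(pair(pair(e, c), f(e, c)), g(pair(e, b), c)), c)  →  f(pair(pair(pair(e, c), c), g(pair(e, b), c)), c)   [R5 at 1.1.2]
6. f(pair(pair(pair(e, c), c), g(pair(e, b), c)), c)  →  f(pair(pair(pair(e, c), c), pair(e, b)), c)   [R4 at 1.2]
7. f(pair(pair(pair(e, c), c), pair(e, b)), c)  →  c   [R2 at ε]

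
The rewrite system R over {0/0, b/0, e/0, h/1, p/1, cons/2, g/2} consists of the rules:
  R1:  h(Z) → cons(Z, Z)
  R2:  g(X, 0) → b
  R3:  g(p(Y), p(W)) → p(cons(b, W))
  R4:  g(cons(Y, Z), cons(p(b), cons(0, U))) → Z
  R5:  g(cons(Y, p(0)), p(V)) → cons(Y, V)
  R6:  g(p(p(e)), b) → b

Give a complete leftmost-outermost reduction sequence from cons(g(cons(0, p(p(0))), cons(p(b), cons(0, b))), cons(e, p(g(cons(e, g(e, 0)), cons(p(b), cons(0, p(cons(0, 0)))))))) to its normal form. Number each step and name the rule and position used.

1. cons(g(cons(0, p(p(0))), cons(p(b), cons(0, b))), cons(e, p(g(cons(e, g(e, 0)), cons(p(b), cons(0, p(cons(0, 0))))))))  →  cons(p(p(0)), cons(e, p(g(cons(e, g(e, 0)), cons(p(b), cons(0, p(cons(0, 0))))))))   [R4 at 1]
2. cons(p(p(0)), cons(e, p(g(cons(e, g(e, 0)), cons(p(b), cons(0, p(cons(0, 0))))))))  →  cons(p(p(0)), cons(e, p(g(e, 0))))   [R4 at 2.2.1]
3. cons(p(p(0)), cons(e, p(g(e, 0))))  →  cons(p(p(0)), cons(e, p(b)))   [R2 at 2.2.1]

cons(p(p(0)), cons(e, p(b)))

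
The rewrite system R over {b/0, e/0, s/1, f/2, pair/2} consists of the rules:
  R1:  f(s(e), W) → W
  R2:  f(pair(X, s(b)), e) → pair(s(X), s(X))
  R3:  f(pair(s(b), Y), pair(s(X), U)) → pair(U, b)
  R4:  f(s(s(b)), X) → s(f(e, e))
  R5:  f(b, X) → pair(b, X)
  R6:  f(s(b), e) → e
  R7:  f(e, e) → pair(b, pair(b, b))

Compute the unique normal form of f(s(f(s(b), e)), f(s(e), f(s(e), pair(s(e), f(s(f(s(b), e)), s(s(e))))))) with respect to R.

pair(s(e), s(s(e)))

1. f(s(f(s(b), e)), f(s(e), f(s(e), pair(s(e), f(s(f(s(b), e)), s(s(e)))))))  →  f(s(e), f(s(e), f(s(e), pair(s(e), f(s(f(s(b), e)), s(s(e)))))))   [R6 at 1.1]
2. f(s(e), f(s(e), f(s(e), pair(s(e), f(s(f(s(b), e)), s(s(e)))))))  →  f(s(e), f(s(e), pair(s(e), f(s(f(s(b), e)), s(s(e))))))   [R1 at ε]
3. f(s(e), f(s(e), pair(s(e), f(s(f(s(b), e)), s(s(e))))))  →  f(s(e), pair(s(e), f(s(f(s(b), e)), s(s(e)))))   [R1 at ε]
4. f(s(e), pair(s(e), f(s(f(s(b), e)), s(s(e)))))  →  pair(s(e), f(s(f(s(b), e)), s(s(e))))   [R1 at ε]
5. pair(s(e), f(s(f(s(b), e)), s(s(e))))  →  pair(s(e), f(s(e), s(s(e))))   [R6 at 2.1.1]
6. pair(s(e), f(s(e), s(s(e))))  →  pair(s(e), s(s(e)))   [R1 at 2]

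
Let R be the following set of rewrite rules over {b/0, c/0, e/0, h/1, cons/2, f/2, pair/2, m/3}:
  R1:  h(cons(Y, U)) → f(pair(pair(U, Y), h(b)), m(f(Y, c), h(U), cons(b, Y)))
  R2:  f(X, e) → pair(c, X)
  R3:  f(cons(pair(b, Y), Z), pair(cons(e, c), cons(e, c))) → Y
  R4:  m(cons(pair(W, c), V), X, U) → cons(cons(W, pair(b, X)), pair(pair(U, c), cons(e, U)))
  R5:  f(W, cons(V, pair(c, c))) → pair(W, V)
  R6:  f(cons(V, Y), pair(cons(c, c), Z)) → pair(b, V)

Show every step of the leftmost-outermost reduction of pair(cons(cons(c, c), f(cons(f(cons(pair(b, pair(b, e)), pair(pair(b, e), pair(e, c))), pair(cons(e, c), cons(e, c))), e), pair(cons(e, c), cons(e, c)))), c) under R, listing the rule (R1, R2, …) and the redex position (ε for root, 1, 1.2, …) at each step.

pair(cons(cons(c, c), e), c)

1. pair(cons(cons(c, c), f(cons(f(cons(pair(b, pair(b, e)), pair(pair(b, e), pair(e, c))), pair(cons(e, c), cons(e, c))), e), pair(cons(e, c), cons(e, c)))), c)  →  pair(cons(cons(c, c), f(cons(pair(b, e), e), pair(cons(e, c), cons(e, c)))), c)   [R3 at 1.2.1.1]
2. pair(cons(cons(c, c), f(cons(pair(b, e), e), pair(cons(e, c), cons(e, c)))), c)  →  pair(cons(cons(c, c), e), c)   [R3 at 1.2]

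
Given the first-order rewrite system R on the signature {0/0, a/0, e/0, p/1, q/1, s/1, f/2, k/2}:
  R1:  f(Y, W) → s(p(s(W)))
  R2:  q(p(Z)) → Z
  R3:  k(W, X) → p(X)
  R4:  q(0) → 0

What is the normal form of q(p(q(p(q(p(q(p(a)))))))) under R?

1. q(p(q(p(q(p(q(p(a))))))))  →  q(p(q(p(q(p(a))))))   [R2 at ε]
2. q(p(q(p(q(p(a))))))  →  q(p(q(p(a))))   [R2 at ε]
3. q(p(q(p(a))))  →  q(p(a))   [R2 at ε]
4. q(p(a))  →  a   [R2 at ε]

a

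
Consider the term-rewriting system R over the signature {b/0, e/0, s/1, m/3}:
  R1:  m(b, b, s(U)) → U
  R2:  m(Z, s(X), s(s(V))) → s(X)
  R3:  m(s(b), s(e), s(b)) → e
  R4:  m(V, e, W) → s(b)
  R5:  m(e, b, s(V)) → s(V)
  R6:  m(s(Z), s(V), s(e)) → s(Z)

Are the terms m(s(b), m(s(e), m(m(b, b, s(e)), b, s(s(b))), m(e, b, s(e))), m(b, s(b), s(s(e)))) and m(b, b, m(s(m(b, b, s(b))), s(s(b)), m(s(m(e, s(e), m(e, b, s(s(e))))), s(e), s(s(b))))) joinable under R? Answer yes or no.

Reduce t₁ = m(s(b), m(s(e), m(m(b, b, s(e)), b, s(s(b))), m(e, b, s(e))), m(b, s(b), s(s(e)))):
1. m(s(b), m(s(e), m(m(b, b, s(e)), b, s(s(b))), m(e, b, s(e))), m(b, s(b), s(s(e))))  →  m(s(b), m(s(e), m(e, b, s(s(b))), m(e, b, s(e))), m(b, s(b), s(s(e))))   [R1 at 2.2.1]
2. m(s(b), m(s(e), m(e, b, s(s(b))), m(e, b, s(e))), m(b, s(b), s(s(e))))  →  m(s(b), m(s(e), s(s(b)), m(e, b, s(e))), m(b, s(b), s(s(e))))   [R5 at 2.2]
3. m(s(b), m(s(e), s(s(b)), m(e, b, s(e))), m(b, s(b), s(s(e))))  →  m(s(b), m(s(e), s(s(b)), s(e)), m(b, s(b), s(s(e))))   [R5 at 2.3]
4. m(s(b), m(s(e), s(s(b)), s(e)), m(b, s(b), s(s(e))))  →  m(s(b), s(e), m(b, s(b), s(s(e))))   [R6 at 2]
5. m(s(b), s(e), m(b, s(b), s(s(e))))  →  m(s(b), s(e), s(b))   [R2 at 3]
6. m(s(b), s(e), s(b))  →  e   [R3 at ε]

Reduce t₂ = m(b, b, m(s(m(b, b, s(b))), s(s(b)), m(s(m(e, s(e), m(e, b, s(s(e))))), s(e), s(s(b))))):
1. m(b, b, m(s(m(b, b, s(b))), s(s(b)), m(s(m(e, s(e), m(e, b, s(s(e))))), s(e), s(s(b)))))  →  m(b, b, m(s(b), s(s(b)), m(s(m(e, s(e), m(e, b, s(s(e))))), s(e), s(s(b)))))   [R1 at 3.1.1]
2. m(b, b, m(s(b), s(s(b)), m(s(m(e, s(e), m(e, b, s(s(e))))), s(e), s(s(b)))))  →  m(b, b, m(s(b), s(s(b)), s(e)))   [R2 at 3.3]
3. m(b, b, m(s(b), s(s(b)), s(e)))  →  m(b, b, s(b))   [R6 at 3]
4. m(b, b, s(b))  →  b   [R1 at ε]

no — NF(t₁) = e, NF(t₂) = b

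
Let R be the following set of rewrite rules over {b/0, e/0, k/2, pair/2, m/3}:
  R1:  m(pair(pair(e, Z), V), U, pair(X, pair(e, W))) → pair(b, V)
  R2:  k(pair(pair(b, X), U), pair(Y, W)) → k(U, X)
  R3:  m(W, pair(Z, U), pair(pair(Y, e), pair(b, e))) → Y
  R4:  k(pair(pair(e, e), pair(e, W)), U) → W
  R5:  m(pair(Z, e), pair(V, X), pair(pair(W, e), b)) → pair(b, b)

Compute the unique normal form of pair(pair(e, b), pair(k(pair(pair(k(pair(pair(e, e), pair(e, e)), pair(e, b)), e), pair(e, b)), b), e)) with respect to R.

pair(pair(e, b), pair(b, e))

1. pair(pair(e, b), pair(k(pair(pair(k(pair(pair(e, e), pair(e, e)), pair(e, b)), e), pair(e, b)), b), e))  →  pair(pair(e, b), pair(k(pair(pair(e, e), pair(e, b)), b), e))   [R4 at 2.1.1.1.1]
2. pair(pair(e, b), pair(k(pair(pair(e, e), pair(e, b)), b), e))  →  pair(pair(e, b), pair(b, e))   [R4 at 2.1]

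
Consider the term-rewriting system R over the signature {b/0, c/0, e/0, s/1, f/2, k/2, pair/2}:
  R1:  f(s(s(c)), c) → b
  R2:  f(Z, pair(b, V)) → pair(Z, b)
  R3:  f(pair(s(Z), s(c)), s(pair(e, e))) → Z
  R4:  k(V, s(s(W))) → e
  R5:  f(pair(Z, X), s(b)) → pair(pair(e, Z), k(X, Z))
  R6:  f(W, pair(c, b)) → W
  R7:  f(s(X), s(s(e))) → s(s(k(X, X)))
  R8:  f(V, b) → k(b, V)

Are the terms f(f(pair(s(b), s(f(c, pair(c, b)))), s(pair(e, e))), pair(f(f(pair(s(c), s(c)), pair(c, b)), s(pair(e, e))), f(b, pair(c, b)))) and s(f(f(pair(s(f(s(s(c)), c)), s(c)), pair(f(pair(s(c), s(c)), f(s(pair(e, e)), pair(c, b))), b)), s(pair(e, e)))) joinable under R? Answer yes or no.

no — NF(t₁) = b, NF(t₂) = s(b)

Reduce t₁ = f(f(pair(s(b), s(f(c, pair(c, b)))), s(pair(e, e))), pair(f(f(pair(s(c), s(c)), pair(c, b)), s(pair(e, e))), f(b, pair(c, b)))):
1. f(f(pair(s(b), s(f(c, pair(c, b)))), s(pair(e, e))), pair(f(f(pair(s(c), s(c)), pair(c, b)), s(pair(e, e))), f(b, pair(c, b))))  →  f(f(pair(s(b), s(c)), s(pair(e, e))), pair(f(f(pair(s(c), s(c)), pair(c, b)), s(pair(e, e))), f(b, pair(c, b))))   [R6 at 1.1.2.1]
2. f(f(pair(s(b), s(c)), s(pair(e, e))), pair(f(f(pair(s(c), s(c)), pair(c, b)), s(pair(e, e))), f(b, pair(c, b))))  →  f(b, pair(f(f(pair(s(c), s(c)), pair(c, b)), s(pair(e, e))), f(b, pair(c, b))))   [R3 at 1]
3. f(b, pair(f(f(pair(s(c), s(c)), pair(c, b)), s(pair(e, e))), f(b, pair(c, b))))  →  f(b, pair(f(pair(s(c), s(c)), s(pair(e, e))), f(b, pair(c, b))))   [R6 at 2.1.1]
4. f(b, pair(f(pair(s(c), s(c)), s(pair(e, e))), f(b, pair(c, b))))  →  f(b, pair(c, f(b, pair(c, b))))   [R3 at 2.1]
5. f(b, pair(c, f(b, pair(c, b))))  →  f(b, pair(c, b))   [R6 at 2.2]
6. f(b, pair(c, b))  →  b   [R6 at ε]

Reduce t₂ = s(f(f(pair(s(f(s(s(c)), c)), s(c)), pair(f(pair(s(c), s(c)), f(s(pair(e, e)), pair(c, b))), b)), s(pair(e, e)))):
1. s(f(f(pair(s(f(s(s(c)), c)), s(c)), pair(f(pair(s(c), s(c)), f(s(pair(e, e)), pair(c, b))), b)), s(pair(e, e))))  →  s(f(f(pair(s(b), s(c)), pair(f(pair(s(c), s(c)), f(s(pair(e, e)), pair(c, b))), b)), s(pair(e, e))))   [R1 at 1.1.1.1.1]
2. s(f(f(pair(s(b), s(c)), pair(f(pair(s(c), s(c)), f(s(pair(e, e)), pair(c, b))), b)), s(pair(e, e))))  →  s(f(f(pair(s(b), s(c)), pair(f(pair(s(c), s(c)), s(pair(e, e))), b)), s(pair(e, e))))   [R6 at 1.1.2.1.2]
3. s(f(f(pair(s(b), s(c)), pair(f(pair(s(c), s(c)), s(pair(e, e))), b)), s(pair(e, e))))  →  s(f(f(pair(s(b), s(c)), pair(c, b)), s(pair(e, e))))   [R3 at 1.1.2.1]
4. s(f(f(pair(s(b), s(c)), pair(c, b)), s(pair(e, e))))  →  s(f(pair(s(b), s(c)), s(pair(e, e))))   [R6 at 1.1]
5. s(f(pair(s(b), s(c)), s(pair(e, e))))  →  s(b)   [R3 at 1]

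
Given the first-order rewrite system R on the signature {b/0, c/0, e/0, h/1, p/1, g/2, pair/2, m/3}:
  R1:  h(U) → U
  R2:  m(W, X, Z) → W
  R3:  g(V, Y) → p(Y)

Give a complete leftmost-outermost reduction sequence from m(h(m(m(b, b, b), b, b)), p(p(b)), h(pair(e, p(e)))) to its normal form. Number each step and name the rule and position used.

1. m(h(m(m(b, b, b), b, b)), p(p(b)), h(pair(e, p(e))))  →  h(m(m(b, b, b), b, b))   [R2 at ε]
2. h(m(m(b, b, b), b, b))  →  m(m(b, b, b), b, b)   [R1 at ε]
3. m(m(b, b, b), b, b)  →  m(b, b, b)   [R2 at ε]
4. m(b, b, b)  →  b   [R2 at ε]

b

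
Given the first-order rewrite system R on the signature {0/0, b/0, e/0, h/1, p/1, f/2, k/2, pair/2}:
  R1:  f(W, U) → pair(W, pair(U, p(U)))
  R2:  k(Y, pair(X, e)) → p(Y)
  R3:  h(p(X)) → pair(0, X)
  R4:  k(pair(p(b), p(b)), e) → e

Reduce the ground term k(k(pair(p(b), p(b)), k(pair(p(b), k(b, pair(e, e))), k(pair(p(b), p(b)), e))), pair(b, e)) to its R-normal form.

p(e)

1. k(k(pair(p(b), p(b)), k(pair(p(b), k(b, pair(e, e))), k(pair(p(b), p(b)), e))), pair(b, e))  →  p(k(pair(p(b), p(b)), k(pair(p(b), k(b, pair(e, e))), k(pair(p(b), p(b)), e))))   [R2 at ε]
2. p(k(pair(p(b), p(b)), k(pair(p(b), k(b, pair(e, e))), k(pair(p(b), p(b)), e))))  →  p(k(pair(p(b), p(b)), k(pair(p(b), p(b)), k(pair(p(b), p(b)), e))))   [R2 at 1.2.1.2]
3. p(k(pair(p(b), p(b)), k(pair(p(b), p(b)), k(pair(p(b), p(b)), e))))  →  p(k(pair(p(b), p(b)), k(pair(p(b), p(b)), e)))   [R4 at 1.2.2]
4. p(k(pair(p(b), p(b)), k(pair(p(b), p(b)), e)))  →  p(k(pair(p(b), p(b)), e))   [R4 at 1.2]
5. p(k(pair(p(b), p(b)), e))  →  p(e)   [R4 at 1]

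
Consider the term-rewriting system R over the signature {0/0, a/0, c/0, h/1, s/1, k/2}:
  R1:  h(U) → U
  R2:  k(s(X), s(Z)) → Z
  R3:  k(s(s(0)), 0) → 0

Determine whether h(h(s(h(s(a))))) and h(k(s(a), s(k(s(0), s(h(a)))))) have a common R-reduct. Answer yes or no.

no — NF(t₁) = s(s(a)), NF(t₂) = a

Reduce t₁ = h(h(s(h(s(a))))):
1. h(h(s(h(s(a)))))  →  h(s(h(s(a))))   [R1 at ε]
2. h(s(h(s(a))))  →  s(h(s(a)))   [R1 at ε]
3. s(h(s(a)))  →  s(s(a))   [R1 at 1]

Reduce t₂ = h(k(s(a), s(k(s(0), s(h(a)))))):
1. h(k(s(a), s(k(s(0), s(h(a))))))  →  k(s(a), s(k(s(0), s(h(a)))))   [R1 at ε]
2. k(s(a), s(k(s(0), s(h(a)))))  →  k(s(0), s(h(a)))   [R2 at ε]
3. k(s(0), s(h(a)))  →  h(a)   [R2 at ε]
4. h(a)  →  a   [R1 at ε]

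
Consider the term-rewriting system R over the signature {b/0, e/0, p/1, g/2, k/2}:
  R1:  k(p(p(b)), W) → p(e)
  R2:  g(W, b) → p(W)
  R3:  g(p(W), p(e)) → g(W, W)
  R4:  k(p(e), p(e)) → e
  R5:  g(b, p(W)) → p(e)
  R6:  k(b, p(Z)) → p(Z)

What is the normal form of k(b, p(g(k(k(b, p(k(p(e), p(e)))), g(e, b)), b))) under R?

p(p(e))

1. k(b, p(g(k(k(b, p(k(p(e), p(e)))), g(e, b)), b)))  →  p(g(k(k(b, p(k(p(e), p(e)))), g(e, b)), b))   [R6 at ε]
2. p(g(k(k(b, p(k(p(e), p(e)))), g(e, b)), b))  →  p(p(k(k(b, p(k(p(e), p(e)))), g(e, b))))   [R2 at 1]
3. p(p(k(k(b, p(k(p(e), p(e)))), g(e, b))))  →  p(p(k(p(k(p(e), p(e))), g(e, b))))   [R6 at 1.1.1]
4. p(p(k(p(k(p(e), p(e))), g(e, b))))  →  p(p(k(p(e), g(e, b))))   [R4 at 1.1.1.1]
5. p(p(k(p(e), g(e, b))))  →  p(p(k(p(e), p(e))))   [R2 at 1.1.2]
6. p(p(k(p(e), p(e))))  →  p(p(e))   [R4 at 1.1]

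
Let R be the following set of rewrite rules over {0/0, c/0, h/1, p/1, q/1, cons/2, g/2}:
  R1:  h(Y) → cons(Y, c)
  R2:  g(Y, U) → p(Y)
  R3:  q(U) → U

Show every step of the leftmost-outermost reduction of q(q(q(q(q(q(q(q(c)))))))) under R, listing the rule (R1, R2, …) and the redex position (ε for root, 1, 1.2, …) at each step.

1. q(q(q(q(q(q(q(q(c))))))))  →  q(q(q(q(q(q(q(c)))))))   [R3 at ε]
2. q(q(q(q(q(q(q(c)))))))  →  q(q(q(q(q(q(c))))))   [R3 at ε]
3. q(q(q(q(q(q(c))))))  →  q(q(q(q(q(c)))))   [R3 at ε]
4. q(q(q(q(q(c)))))  →  q(q(q(q(c))))   [R3 at ε]
5. q(q(q(q(c))))  →  q(q(q(c)))   [R3 at ε]
6. q(q(q(c)))  →  q(q(c))   [R3 at ε]
7. q(q(c))  →  q(c)   [R3 at ε]
8. q(c)  →  c   [R3 at ε]

c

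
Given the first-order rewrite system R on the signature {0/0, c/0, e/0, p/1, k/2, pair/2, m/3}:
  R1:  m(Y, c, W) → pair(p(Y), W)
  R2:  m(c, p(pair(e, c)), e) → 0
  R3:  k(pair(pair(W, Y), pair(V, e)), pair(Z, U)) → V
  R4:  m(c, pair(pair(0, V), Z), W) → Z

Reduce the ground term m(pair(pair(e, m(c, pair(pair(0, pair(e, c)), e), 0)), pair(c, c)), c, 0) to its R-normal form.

1. m(pair(pair(e, m(c, pair(pair(0, pair(e, c)), e), 0)), pair(c, c)), c, 0)  →  pair(p(pair(pair(e, m(c, pair(pair(0, pair(e, c)), e), 0)), pair(c, c))), 0)   [R1 at ε]
2. pair(p(pair(pair(e, m(c, pair(pair(0, pair(e, c)), e), 0)), pair(c, c))), 0)  →  pair(p(pair(pair(e, e), pair(c, c))), 0)   [R4 at 1.1.1.2]

pair(p(pair(pair(e, e), pair(c, c))), 0)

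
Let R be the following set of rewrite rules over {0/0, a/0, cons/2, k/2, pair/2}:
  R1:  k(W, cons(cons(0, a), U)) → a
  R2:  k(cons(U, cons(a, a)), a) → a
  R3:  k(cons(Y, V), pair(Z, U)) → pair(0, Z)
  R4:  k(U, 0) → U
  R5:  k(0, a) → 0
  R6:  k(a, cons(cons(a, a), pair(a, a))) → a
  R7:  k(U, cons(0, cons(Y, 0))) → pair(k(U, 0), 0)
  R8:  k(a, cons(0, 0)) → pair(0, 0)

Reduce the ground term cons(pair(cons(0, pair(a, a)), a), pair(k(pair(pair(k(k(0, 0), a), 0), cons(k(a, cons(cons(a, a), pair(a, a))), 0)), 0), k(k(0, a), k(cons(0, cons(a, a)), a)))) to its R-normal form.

1. cons(pair(cons(0, pair(a, a)), a), pair(k(pair(pair(k(k(0, 0), a), 0), cons(k(a, cons(cons(a, a), pair(a, a))), 0)), 0), k(k(0, a), k(cons(0, cons(a, a)), a))))  →  cons(pair(cons(0, pair(a, a)), a), pair(pair(pair(k(k(0, 0), a), 0), cons(k(a, cons(cons(a, a), pair(a, a))), 0)), k(k(0, a), k(cons(0, cons(a, a)), a))))   [R4 at 2.1]
2. cons(pair(cons(0, pair(a, a)), a), pair(pair(pair(k(k(0, 0), a), 0), cons(k(a, cons(cons(a, a), pair(a, a))), 0)), k(k(0, a), k(cons(0, cons(a, a)), a))))  →  cons(pair(cons(0, pair(a, a)), a), pair(pair(pair(k(0, a), 0), cons(k(a, cons(cons(a, a), pair(a, a))), 0)), k(k(0, a), k(cons(0, cons(a, a)), a))))   [R4 at 2.1.1.1.1]
3. cons(pair(cons(0, pair(a, a)), a), pair(pair(pair(k(0, a), 0), cons(k(a, cons(cons(a, a), pair(a, a))), 0)), k(k(0, a), k(cons(0, cons(a, a)), a))))  →  cons(pair(cons(0, pair(a, a)), a), pair(pair(pair(0, 0), cons(k(a, cons(cons(a, a), pair(a, a))), 0)), k(k(0, a), k(cons(0, cons(a, a)), a))))   [R5 at 2.1.1.1]
4. cons(pair(cons(0, pair(a, a)), a), pair(pair(pair(0, 0), cons(k(a, cons(cons(a, a), pair(a, a))), 0)), k(k(0, a), k(cons(0, cons(a, a)), a))))  →  cons(pair(cons(0, pair(a, a)), a), pair(pair(pair(0, 0), cons(a, 0)), k(k(0, a), k(cons(0, cons(a, a)), a))))   [R6 at 2.1.2.1]
5. cons(pair(cons(0, pair(a, a)), a), pair(pair(pair(0, 0), cons(a, 0)), k(k(0, a), k(cons(0, cons(a, a)), a))))  →  cons(pair(cons(0, pair(a, a)), a), pair(pair(pair(0, 0), cons(a, 0)), k(0, k(cons(0, cons(a, a)), a))))   [R5 at 2.2.1]
6. cons(pair(cons(0, pair(a, a)), a), pair(pair(pair(0, 0), cons(a, 0)), k(0, k(cons(0, cons(a, a)), a))))  →  cons(pair(cons(0, pair(a, a)), a), pair(pair(pair(0, 0), cons(a, 0)), k(0, a)))   [R2 at 2.2.2]
7. cons(pair(cons(0, pair(a, a)), a), pair(pair(pair(0, 0), cons(a, 0)), k(0, a)))  →  cons(pair(cons(0, pair(a, a)), a), pair(pair(pair(0, 0), cons(a, 0)), 0))   [R5 at 2.2]

cons(pair(cons(0, pair(a, a)), a), pair(pair(pair(0, 0), cons(a, 0)), 0))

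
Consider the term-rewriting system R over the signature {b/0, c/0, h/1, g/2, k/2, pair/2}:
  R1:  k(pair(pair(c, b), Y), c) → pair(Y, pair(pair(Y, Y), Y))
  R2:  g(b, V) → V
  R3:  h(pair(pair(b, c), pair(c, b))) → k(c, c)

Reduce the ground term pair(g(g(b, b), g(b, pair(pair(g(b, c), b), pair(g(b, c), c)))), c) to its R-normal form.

pair(pair(pair(c, b), pair(c, c)), c)

1. pair(g(g(b, b), g(b, pair(pair(g(b, c), b), pair(g(b, c), c)))), c)  →  pair(g(b, g(b, pair(pair(g(b, c), b), pair(g(b, c), c)))), c)   [R2 at 1.1]
2. pair(g(b, g(b, pair(pair(g(b, c), b), pair(g(b, c), c)))), c)  →  pair(g(b, pair(pair(g(b, c), b), pair(g(b, c), c))), c)   [R2 at 1]
3. pair(g(b, pair(pair(g(b, c), b), pair(g(b, c), c))), c)  →  pair(pair(pair(g(b, c), b), pair(g(b, c), c)), c)   [R2 at 1]
4. pair(pair(pair(g(b, c), b), pair(g(b, c), c)), c)  →  pair(pair(pair(c, b), pair(g(b, c), c)), c)   [R2 at 1.1.1]
5. pair(pair(pair(c, b), pair(g(b, c), c)), c)  →  pair(pair(pair(c, b), pair(c, c)), c)   [R2 at 1.2.1]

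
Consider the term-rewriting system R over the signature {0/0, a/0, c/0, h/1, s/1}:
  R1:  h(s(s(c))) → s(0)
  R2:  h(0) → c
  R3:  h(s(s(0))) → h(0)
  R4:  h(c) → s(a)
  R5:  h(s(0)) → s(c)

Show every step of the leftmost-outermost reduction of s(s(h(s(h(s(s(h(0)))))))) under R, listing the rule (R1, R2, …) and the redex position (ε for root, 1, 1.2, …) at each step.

s(s(c))

1. s(s(h(s(h(s(s(h(0))))))))  →  s(s(h(s(h(s(s(c)))))))   [R2 at 1.1.1.1.1.1.1]
2. s(s(h(s(h(s(s(c)))))))  →  s(s(h(s(s(0)))))   [R1 at 1.1.1.1]
3. s(s(h(s(s(0)))))  →  s(s(h(0)))   [R3 at 1.1]
4. s(s(h(0)))  →  s(s(c))   [R2 at 1.1]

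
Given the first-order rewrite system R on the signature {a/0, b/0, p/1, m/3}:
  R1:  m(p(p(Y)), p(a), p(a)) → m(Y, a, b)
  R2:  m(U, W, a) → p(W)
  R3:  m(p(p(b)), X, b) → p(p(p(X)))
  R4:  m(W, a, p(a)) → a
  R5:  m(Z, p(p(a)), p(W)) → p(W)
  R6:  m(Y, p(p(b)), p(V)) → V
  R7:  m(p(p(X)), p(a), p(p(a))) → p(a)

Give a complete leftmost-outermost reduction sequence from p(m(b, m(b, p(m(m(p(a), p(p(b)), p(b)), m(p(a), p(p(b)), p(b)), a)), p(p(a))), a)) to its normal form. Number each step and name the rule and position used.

1. p(m(b, m(b, p(m(m(p(a), p(p(b)), p(b)), m(p(a), p(p(b)), p(b)), a)), p(p(a))), a))  →  p(p(m(b, p(m(m(p(a), p(p(b)), p(b)), m(p(a), p(p(b)), p(b)), a)), p(p(a)))))   [R2 at 1]
2. p(p(m(b, p(m(m(p(a), p(p(b)), p(b)), m(p(a), p(p(b)), p(b)), a)), p(p(a)))))  →  p(p(m(b, p(p(m(p(a), p(p(b)), p(b)))), p(p(a)))))   [R2 at 1.1.2.1]
3. p(p(m(b, p(p(m(p(a), p(p(b)), p(b)))), p(p(a)))))  →  p(p(m(b, p(p(b)), p(p(a)))))   [R6 at 1.1.2.1.1]
4. p(p(m(b, p(p(b)), p(p(a)))))  →  p(p(p(a)))   [R6 at 1.1]

p(p(p(a)))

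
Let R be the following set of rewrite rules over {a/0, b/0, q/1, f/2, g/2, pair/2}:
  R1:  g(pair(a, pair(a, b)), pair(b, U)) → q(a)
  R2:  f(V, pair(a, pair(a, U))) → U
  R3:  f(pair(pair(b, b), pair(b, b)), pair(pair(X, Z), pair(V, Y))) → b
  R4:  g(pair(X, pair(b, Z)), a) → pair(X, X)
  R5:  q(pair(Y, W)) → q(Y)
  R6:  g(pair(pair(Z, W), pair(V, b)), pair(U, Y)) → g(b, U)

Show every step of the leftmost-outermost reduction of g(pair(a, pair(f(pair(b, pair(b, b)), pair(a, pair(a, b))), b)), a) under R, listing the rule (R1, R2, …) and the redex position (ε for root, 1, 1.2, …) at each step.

1. g(pair(a, pair(f(pair(b, pair(b, b)), pair(a, pair(a, b))), b)), a)  →  g(pair(a, pair(b, b)), a)   [R2 at 1.2.1]
2. g(pair(a, pair(b, b)), a)  →  pair(a, a)   [R4 at ε]

pair(a, a)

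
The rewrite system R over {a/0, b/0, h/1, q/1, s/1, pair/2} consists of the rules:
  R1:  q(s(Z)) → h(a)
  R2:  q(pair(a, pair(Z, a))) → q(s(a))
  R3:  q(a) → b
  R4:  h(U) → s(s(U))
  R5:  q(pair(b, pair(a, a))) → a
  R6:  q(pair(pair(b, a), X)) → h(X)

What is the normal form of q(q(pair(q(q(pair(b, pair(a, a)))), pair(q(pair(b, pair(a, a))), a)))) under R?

1. q(q(pair(q(q(pair(b, pair(a, a)))), pair(q(pair(b, pair(a, a))), a))))  →  q(q(pair(q(a), pair(q(pair(b, pair(a, a))), a))))   [R5 at 1.1.1.1]
2. q(q(pair(q(a), pair(q(pair(b, pair(a, a))), a))))  →  q(q(pair(b, pair(q(pair(b, pair(a, a))), a))))   [R3 at 1.1.1]
3. q(q(pair(b, pair(q(pair(b, pair(a, a))), a))))  →  q(q(pair(b, pair(a, a))))   [R5 at 1.1.2.1]
4. q(q(pair(b, pair(a, a))))  →  q(a)   [R5 at 1]
5. q(a)  →  b   [R3 at ε]

b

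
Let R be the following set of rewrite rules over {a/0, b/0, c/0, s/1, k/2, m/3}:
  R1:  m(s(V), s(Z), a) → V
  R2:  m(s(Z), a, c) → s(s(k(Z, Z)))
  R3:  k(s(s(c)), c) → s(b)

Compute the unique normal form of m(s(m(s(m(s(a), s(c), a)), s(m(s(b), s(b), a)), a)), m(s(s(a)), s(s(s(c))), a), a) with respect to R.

a

1. m(s(m(s(m(s(a), s(c), a)), s(m(s(b), s(b), a)), a)), m(s(s(a)), s(s(s(c))), a), a)  →  m(s(m(s(a), s(c), a)), m(s(s(a)), s(s(s(c))), a), a)   [R1 at 1.1]
2. m(s(m(s(a), s(c), a)), m(s(s(a)), s(s(s(c))), a), a)  →  m(s(a), m(s(s(a)), s(s(s(c))), a), a)   [R1 at 1.1]
3. m(s(a), m(s(s(a)), s(s(s(c))), a), a)  →  m(s(a), s(a), a)   [R1 at 2]
4. m(s(a), s(a), a)  →  a   [R1 at ε]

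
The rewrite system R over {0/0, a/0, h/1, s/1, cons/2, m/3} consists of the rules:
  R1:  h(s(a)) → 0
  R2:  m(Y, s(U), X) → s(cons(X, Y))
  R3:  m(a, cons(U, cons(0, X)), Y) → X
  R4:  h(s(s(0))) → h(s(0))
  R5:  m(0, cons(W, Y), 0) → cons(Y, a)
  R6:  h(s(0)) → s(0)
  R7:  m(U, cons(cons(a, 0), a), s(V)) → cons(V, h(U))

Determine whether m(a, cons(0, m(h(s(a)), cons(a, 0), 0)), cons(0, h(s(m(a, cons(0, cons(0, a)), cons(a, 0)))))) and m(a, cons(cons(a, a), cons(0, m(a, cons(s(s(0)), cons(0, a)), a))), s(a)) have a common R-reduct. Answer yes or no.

yes — NF(t₁) = a, NF(t₂) = a

Reduce t₁ = m(a, cons(0, m(h(s(a)), cons(a, 0), 0)), cons(0, h(s(m(a, cons(0, cons(0, a)), cons(a, 0)))))):
1. m(a, cons(0, m(h(s(a)), cons(a, 0), 0)), cons(0, h(s(m(a, cons(0, cons(0, a)), cons(a, 0))))))  →  m(a, cons(0, m(0, cons(a, 0), 0)), cons(0, h(s(m(a, cons(0, cons(0, a)), cons(a, 0))))))   [R1 at 2.2.1]
2. m(a, cons(0, m(0, cons(a, 0), 0)), cons(0, h(s(m(a, cons(0, cons(0, a)), cons(a, 0))))))  →  m(a, cons(0, cons(0, a)), cons(0, h(s(m(a, cons(0, cons(0, a)), cons(a, 0))))))   [R5 at 2.2]
3. m(a, cons(0, cons(0, a)), cons(0, h(s(m(a, cons(0, cons(0, a)), cons(a, 0))))))  →  a   [R3 at ε]

Reduce t₂ = m(a, cons(cons(a, a), cons(0, m(a, cons(s(s(0)), cons(0, a)), a))), s(a)):
1. m(a, cons(cons(a, a), cons(0, m(a, cons(s(s(0)), cons(0, a)), a))), s(a))  →  m(a, cons(s(s(0)), cons(0, a)), a)   [R3 at ε]
2. m(a, cons(s(s(0)), cons(0, a)), a)  →  a   [R3 at ε]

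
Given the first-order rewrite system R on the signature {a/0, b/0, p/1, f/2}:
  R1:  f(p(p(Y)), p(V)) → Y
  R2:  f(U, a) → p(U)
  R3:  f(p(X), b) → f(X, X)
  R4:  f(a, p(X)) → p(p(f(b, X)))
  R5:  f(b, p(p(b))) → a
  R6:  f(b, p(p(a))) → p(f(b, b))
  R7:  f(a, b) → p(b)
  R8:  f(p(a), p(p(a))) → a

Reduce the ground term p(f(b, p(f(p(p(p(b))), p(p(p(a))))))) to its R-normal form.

1. p(f(b, p(f(p(p(p(b))), p(p(p(a)))))))  →  p(f(b, p(p(b))))   [R1 at 1.2.1]
2. p(f(b, p(p(b))))  →  p(a)   [R5 at 1]

p(a)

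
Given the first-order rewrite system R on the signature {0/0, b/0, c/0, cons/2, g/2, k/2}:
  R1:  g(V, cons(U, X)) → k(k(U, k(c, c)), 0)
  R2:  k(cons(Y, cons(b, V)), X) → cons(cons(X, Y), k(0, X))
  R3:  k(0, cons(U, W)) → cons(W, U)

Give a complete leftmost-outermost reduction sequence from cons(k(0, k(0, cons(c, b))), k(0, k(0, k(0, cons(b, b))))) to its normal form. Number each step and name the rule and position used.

1. cons(k(0, k(0, cons(c, b))), k(0, k(0, k(0, cons(b, b)))))  →  cons(k(0, cons(b, c)), k(0, k(0, k(0, cons(b, b)))))   [R3 at 1.2]
2. cons(k(0, cons(b, c)), k(0, k(0, k(0, cons(b, b)))))  →  cons(cons(c, b), k(0, k(0, k(0, cons(b, b)))))   [R3 at 1]
3. cons(cons(c, b), k(0, k(0, k(0, cons(b, b)))))  →  cons(cons(c, b), k(0, k(0, cons(b, b))))   [R3 at 2.2.2]
4. cons(cons(c, b), k(0, k(0, cons(b, b))))  →  cons(cons(c, b), k(0, cons(b, b)))   [R3 at 2.2]
5. cons(cons(c, b), k(0, cons(b, b)))  →  cons(cons(c, b), cons(b, b))   [R3 at 2]

cons(cons(c, b), cons(b, b))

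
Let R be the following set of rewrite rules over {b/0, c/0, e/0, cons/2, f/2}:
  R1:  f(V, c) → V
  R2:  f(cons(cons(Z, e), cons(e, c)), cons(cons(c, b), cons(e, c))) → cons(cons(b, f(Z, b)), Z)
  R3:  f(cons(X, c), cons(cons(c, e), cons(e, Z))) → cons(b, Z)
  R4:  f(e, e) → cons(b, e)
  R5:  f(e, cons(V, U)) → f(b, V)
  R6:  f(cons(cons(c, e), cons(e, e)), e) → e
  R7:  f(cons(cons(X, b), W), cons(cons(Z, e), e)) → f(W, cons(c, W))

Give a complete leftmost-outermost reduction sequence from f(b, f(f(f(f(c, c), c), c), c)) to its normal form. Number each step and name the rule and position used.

1. f(b, f(f(f(f(c, c), c), c), c))  →  f(b, f(f(f(c, c), c), c))   [R1 at 2]
2. f(b, f(f(f(c, c), c), c))  →  f(b, f(f(c, c), c))   [R1 at 2]
3. f(b, f(f(c, c), c))  →  f(b, f(c, c))   [R1 at 2]
4. f(b, f(c, c))  →  f(b, c)   [R1 at 2]
5. f(b, c)  →  b   [R1 at ε]

b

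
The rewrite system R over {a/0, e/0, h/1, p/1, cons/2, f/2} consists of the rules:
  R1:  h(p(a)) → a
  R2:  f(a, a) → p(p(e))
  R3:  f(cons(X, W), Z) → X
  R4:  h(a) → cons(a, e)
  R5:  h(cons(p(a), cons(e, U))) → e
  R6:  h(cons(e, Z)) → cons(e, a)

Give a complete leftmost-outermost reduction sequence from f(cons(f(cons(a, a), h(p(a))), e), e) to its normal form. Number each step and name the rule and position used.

a

1. f(cons(f(cons(a, a), h(p(a))), e), e)  →  f(cons(a, a), h(p(a)))   [R3 at ε]
2. f(cons(a, a), h(p(a)))  →  a   [R3 at ε]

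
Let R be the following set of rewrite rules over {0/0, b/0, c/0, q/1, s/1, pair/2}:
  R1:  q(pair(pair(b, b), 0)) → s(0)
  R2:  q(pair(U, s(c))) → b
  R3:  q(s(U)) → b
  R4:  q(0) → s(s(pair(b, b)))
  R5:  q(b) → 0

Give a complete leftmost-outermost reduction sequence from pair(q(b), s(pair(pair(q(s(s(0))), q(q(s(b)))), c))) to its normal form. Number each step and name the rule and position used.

1. pair(q(b), s(pair(pair(q(s(s(0))), q(q(s(b)))), c)))  →  pair(0, s(pair(pair(q(s(s(0))), q(q(s(b)))), c)))   [R5 at 1]
2. pair(0, s(pair(pair(q(s(s(0))), q(q(s(b)))), c)))  →  pair(0, s(pair(pair(b, q(q(s(b)))), c)))   [R3 at 2.1.1.1]
3. pair(0, s(pair(pair(b, q(q(s(b)))), c)))  →  pair(0, s(pair(pair(b, q(b)), c)))   [R3 at 2.1.1.2.1]
4. pair(0, s(pair(pair(b, q(b)), c)))  →  pair(0, s(pair(pair(b, 0), c)))   [R5 at 2.1.1.2]

pair(0, s(pair(pair(b, 0), c)))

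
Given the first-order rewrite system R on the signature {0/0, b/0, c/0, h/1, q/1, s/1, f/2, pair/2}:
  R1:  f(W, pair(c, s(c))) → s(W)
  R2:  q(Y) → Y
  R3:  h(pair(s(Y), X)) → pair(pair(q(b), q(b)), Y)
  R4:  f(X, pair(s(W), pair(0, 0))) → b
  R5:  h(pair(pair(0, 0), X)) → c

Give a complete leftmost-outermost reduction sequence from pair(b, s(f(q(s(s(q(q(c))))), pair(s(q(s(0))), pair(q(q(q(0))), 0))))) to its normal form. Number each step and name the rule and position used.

pair(b, s(b))

1. pair(b, s(f(q(s(s(q(q(c))))), pair(s(q(s(0))), pair(q(q(q(0))), 0)))))  →  pair(b, s(f(s(s(q(q(c)))), pair(s(q(s(0))), pair(q(q(q(0))), 0)))))   [R2 at 2.1.1]
2. pair(b, s(f(s(s(q(q(c)))), pair(s(q(s(0))), pair(q(q(q(0))), 0)))))  →  pair(b, s(f(s(s(q(c))), pair(s(q(s(0))), pair(q(q(q(0))), 0)))))   [R2 at 2.1.1.1.1]
3. pair(b, s(f(s(s(q(c))), pair(s(q(s(0))), pair(q(q(q(0))), 0)))))  →  pair(b, s(f(s(s(c)), pair(s(q(s(0))), pair(q(q(q(0))), 0)))))   [R2 at 2.1.1.1.1]
4. pair(b, s(f(s(s(c)), pair(s(q(s(0))), pair(q(q(q(0))), 0)))))  →  pair(b, s(f(s(s(c)), pair(s(s(0)), pair(q(q(q(0))), 0)))))   [R2 at 2.1.2.1.1]
5. pair(b, s(f(s(s(c)), pair(s(s(0)), pair(q(q(q(0))), 0)))))  →  pair(b, s(f(s(s(c)), pair(s(s(0)), pair(q(q(0)), 0)))))   [R2 at 2.1.2.2.1]
6. pair(b, s(f(s(s(c)), pair(s(s(0)), pair(q(q(0)), 0)))))  →  pair(b, s(f(s(s(c)), pair(s(s(0)), pair(q(0), 0)))))   [R2 at 2.1.2.2.1]
7. pair(b, s(f(s(s(c)), pair(s(s(0)), pair(q(0), 0)))))  →  pair(b, s(f(s(s(c)), pair(s(s(0)), pair(0, 0)))))   [R2 at 2.1.2.2.1]
8. pair(b, s(f(s(s(c)), pair(s(s(0)), pair(0, 0)))))  →  pair(b, s(b))   [R4 at 2.1]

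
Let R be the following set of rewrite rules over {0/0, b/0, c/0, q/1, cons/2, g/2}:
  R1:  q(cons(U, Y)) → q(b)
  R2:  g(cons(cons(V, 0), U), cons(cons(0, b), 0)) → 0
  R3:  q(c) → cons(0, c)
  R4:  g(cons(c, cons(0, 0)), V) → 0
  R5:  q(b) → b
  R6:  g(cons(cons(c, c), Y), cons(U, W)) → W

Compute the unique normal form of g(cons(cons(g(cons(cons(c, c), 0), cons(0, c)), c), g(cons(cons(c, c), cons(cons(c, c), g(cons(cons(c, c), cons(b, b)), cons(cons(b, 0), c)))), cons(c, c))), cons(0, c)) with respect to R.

c

1. g(cons(cons(g(cons(cons(c, c), 0), cons(0, c)), c), g(cons(cons(c, c), cons(cons(c, c), g(cons(cons(c, c), cons(b, b)), cons(cons(b, 0), c)))), cons(c, c))), cons(0, c))  →  g(cons(cons(c, c), g(cons(cons(c, c), cons(cons(c, c), g(cons(cons(c, c), cons(b, b)), cons(cons(b, 0), c)))), cons(c, c))), cons(0, c))   [R6 at 1.1.1]
2. g(cons(cons(c, c), g(cons(cons(c, c), cons(cons(c, c), g(cons(cons(c, c), cons(b, b)), cons(cons(b, 0), c)))), cons(c, c))), cons(0, c))  →  c   [R6 at ε]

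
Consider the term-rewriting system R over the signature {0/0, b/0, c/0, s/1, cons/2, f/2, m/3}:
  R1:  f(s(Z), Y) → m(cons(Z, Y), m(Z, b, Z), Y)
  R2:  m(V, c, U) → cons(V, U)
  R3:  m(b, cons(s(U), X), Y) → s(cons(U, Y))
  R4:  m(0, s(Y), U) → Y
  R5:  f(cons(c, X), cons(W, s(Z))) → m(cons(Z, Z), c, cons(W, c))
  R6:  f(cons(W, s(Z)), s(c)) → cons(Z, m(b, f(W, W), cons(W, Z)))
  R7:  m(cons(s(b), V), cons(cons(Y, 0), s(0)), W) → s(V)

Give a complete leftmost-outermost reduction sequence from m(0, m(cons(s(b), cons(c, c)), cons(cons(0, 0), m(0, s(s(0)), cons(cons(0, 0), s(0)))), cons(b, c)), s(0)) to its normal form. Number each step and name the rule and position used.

cons(c, c)

1. m(0, m(cons(s(b), cons(c, c)), cons(cons(0, 0), m(0, s(s(0)), cons(cons(0, 0), s(0)))), cons(b, c)), s(0))  →  m(0, m(cons(s(b), cons(c, c)), cons(cons(0, 0), s(0)), cons(b, c)), s(0))   [R4 at 2.2.2]
2. m(0, m(cons(s(b), cons(c, c)), cons(cons(0, 0), s(0)), cons(b, c)), s(0))  →  m(0, s(cons(c, c)), s(0))   [R7 at 2]
3. m(0, s(cons(c, c)), s(0))  →  cons(c, c)   [R4 at ε]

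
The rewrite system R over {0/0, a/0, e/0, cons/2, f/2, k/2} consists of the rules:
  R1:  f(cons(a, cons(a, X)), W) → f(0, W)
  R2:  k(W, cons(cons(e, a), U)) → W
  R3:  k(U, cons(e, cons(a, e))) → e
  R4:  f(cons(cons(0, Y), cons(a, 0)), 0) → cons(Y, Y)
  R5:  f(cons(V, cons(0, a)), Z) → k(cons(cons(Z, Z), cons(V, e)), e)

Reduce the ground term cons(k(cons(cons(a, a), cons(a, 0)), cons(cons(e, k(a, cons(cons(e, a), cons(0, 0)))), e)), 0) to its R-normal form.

cons(cons(cons(a, a), cons(a, 0)), 0)

1. cons(k(cons(cons(a, a), cons(a, 0)), cons(cons(e, k(a, cons(cons(e, a), cons(0, 0)))), e)), 0)  →  cons(k(cons(cons(a, a), cons(a, 0)), cons(cons(e, a), e)), 0)   [R2 at 1.2.1.2]
2. cons(k(cons(cons(a, a), cons(a, 0)), cons(cons(e, a), e)), 0)  →  cons(cons(cons(a, a), cons(a, 0)), 0)   [R2 at 1]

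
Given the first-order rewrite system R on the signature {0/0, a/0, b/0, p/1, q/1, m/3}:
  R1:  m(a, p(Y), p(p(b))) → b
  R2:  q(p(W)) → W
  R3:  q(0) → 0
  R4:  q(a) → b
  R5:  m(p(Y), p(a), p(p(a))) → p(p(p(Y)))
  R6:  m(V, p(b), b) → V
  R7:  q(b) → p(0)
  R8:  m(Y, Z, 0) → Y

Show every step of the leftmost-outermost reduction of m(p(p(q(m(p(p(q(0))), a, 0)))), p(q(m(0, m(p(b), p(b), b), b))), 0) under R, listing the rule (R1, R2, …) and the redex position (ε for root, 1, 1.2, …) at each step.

1. m(p(p(q(m(p(p(q(0))), a, 0)))), p(q(m(0, m(p(b), p(b), b), b))), 0)  →  p(p(q(m(p(p(q(0))), a, 0))))   [R8 at ε]
2. p(p(q(m(p(p(q(0))), a, 0))))  →  p(p(q(p(p(q(0))))))   [R8 at 1.1.1]
3. p(p(q(p(p(q(0))))))  →  p(p(p(q(0))))   [R2 at 1.1]
4. p(p(p(q(0))))  →  p(p(p(0)))   [R3 at 1.1.1]

p(p(p(0)))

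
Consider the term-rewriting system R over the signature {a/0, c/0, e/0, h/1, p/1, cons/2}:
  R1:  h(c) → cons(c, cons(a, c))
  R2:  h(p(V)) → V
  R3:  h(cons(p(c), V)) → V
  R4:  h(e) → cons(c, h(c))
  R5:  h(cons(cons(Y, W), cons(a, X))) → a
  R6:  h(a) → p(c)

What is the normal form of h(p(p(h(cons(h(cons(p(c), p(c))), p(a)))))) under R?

p(p(a))

1. h(p(p(h(cons(h(cons(p(c), p(c))), p(a))))))  →  p(h(cons(h(cons(p(c), p(c))), p(a))))   [R2 at ε]
2. p(h(cons(h(cons(p(c), p(c))), p(a))))  →  p(h(cons(p(c), p(a))))   [R3 at 1.1.1]
3. p(h(cons(p(c), p(a))))  →  p(p(a))   [R3 at 1]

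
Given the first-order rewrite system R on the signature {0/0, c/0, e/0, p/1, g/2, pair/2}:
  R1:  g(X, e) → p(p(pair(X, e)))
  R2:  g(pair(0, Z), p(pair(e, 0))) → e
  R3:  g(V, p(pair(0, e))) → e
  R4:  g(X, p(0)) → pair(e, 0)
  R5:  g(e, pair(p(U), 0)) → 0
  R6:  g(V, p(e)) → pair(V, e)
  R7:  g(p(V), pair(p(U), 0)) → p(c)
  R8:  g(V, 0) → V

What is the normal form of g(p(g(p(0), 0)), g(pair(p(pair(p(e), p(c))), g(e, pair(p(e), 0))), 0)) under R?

1. g(p(g(p(0), 0)), g(pair(p(pair(p(e), p(c))), g(e, pair(p(e), 0))), 0))  →  g(p(p(0)), g(pair(p(pair(p(e), p(c))), g(e, pair(p(e), 0))), 0))   [R8 at 1.1]
2. g(p(p(0)), g(pair(p(pair(p(e), p(c))), g(e, pair(p(e), 0))), 0))  →  g(p(p(0)), pair(p(pair(p(e), p(c))), g(e, pair(p(e), 0))))   [R8 at 2]
3. g(p(p(0)), pair(p(pair(p(e), p(c))), g(e, pair(p(e), 0))))  →  g(p(p(0)), pair(p(pair(p(e), p(c))), 0))   [R5 at 2.2]
4. g(p(p(0)), pair(p(pair(p(e), p(c))), 0))  →  p(c)   [R7 at ε]

p(c)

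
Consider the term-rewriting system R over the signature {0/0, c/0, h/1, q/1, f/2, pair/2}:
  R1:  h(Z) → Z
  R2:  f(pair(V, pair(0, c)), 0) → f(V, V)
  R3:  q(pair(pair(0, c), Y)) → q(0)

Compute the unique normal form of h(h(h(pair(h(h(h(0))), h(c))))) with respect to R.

pair(0, c)

1. h(h(h(pair(h(h(h(0))), h(c)))))  →  h(h(pair(h(h(h(0))), h(c))))   [R1 at ε]
2. h(h(pair(h(h(h(0))), h(c))))  →  h(pair(h(h(h(0))), h(c)))   [R1 at ε]
3. h(pair(h(h(h(0))), h(c)))  →  pair(h(h(h(0))), h(c))   [R1 at ε]
4. pair(h(h(h(0))), h(c))  →  pair(h(h(0)), h(c))   [R1 at 1]
5. pair(h(h(0)), h(c))  →  pair(h(0), h(c))   [R1 at 1]
6. pair(h(0), h(c))  →  pair(0, h(c))   [R1 at 1]
7. pair(0, h(c))  →  pair(0, c)   [R1 at 2]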